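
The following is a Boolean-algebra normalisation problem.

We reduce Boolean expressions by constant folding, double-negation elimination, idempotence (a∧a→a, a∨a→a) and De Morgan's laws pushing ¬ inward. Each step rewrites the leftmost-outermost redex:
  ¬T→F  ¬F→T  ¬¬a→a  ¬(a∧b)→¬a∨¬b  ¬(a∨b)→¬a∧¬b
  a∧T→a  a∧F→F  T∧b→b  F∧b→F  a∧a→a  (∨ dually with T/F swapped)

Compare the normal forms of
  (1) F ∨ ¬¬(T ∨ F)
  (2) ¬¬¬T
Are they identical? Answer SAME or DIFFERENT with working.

Term A:
  start: F ∨ ¬¬(T ∨ F)
  [1] ¬¬(T ∨ F)
  [2] T ∨ F
  [3] T

Term B:
  start: ¬¬¬T
  [1] ¬T
  [2] F

Answer: DIFFERENT — A ⇓ T, B ⇓ F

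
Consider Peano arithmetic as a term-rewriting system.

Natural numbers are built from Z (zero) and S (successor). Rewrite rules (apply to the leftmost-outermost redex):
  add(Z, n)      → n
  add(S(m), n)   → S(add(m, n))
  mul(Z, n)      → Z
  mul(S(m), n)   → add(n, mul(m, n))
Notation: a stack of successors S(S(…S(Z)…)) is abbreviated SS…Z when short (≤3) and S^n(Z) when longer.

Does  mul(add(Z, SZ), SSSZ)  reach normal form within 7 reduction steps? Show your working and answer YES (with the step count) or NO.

  start: mul(add(Z, SZ), SSSZ)
  [1] mul(SZ, SSSZ)
  [2] add(SSSZ, mul(Z, SSSZ))
  [3] S(add(SSZ, mul(Z, SSSZ)))
  [4] S(S(add(SZ, mul(Z, SSSZ))))
  [5] S(S(S(add(Z, mul(Z, SSSZ)))))
  [6] S(S(S(mul(Z, SSSZ))))
  [7] SSSZ

Answer: YES — reaches normal form SSSZ in 7 ≤ 7 steps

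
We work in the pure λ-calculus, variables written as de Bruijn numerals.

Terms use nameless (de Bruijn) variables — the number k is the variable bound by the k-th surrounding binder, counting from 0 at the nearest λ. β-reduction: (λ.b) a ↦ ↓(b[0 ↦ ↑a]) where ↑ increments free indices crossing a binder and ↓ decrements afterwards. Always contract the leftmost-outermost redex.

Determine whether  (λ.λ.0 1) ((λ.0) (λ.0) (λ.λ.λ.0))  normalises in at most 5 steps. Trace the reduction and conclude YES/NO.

  start: (λ.λ.0 1) ((λ.0) (λ.0) (λ.λ.λ.0))
  [1] λ.0 ((λ.0) (λ.0) (λ.λ.λ.0))
  [2] λ.0 ((λ.0) (λ.λ.λ.0))
  [3] λ.0 (λ.λ.λ.0)

Answer: YES — reaches normal form λ.0 (λ.λ.λ.0) in 3 ≤ 5 steps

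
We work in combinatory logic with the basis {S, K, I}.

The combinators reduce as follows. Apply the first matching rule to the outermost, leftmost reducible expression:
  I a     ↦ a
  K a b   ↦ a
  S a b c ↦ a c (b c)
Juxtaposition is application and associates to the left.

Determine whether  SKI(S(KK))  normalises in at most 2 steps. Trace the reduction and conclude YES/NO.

Answer: YES — reaches normal form S(KK) in 2 ≤ 2 steps

Working:
  start: SKI(S(KK))
  step 1: K(S(KK))(I(S(KK)))
  step 2: S(KK)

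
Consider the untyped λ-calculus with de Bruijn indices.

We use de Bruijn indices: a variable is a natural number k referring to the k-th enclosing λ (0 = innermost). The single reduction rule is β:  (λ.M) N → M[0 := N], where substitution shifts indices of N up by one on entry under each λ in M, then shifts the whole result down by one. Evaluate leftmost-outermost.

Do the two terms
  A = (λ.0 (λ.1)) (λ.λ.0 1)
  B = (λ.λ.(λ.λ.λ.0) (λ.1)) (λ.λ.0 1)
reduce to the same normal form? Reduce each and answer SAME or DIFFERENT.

Term A:
  start: (λ.0 (λ.1)) (λ.λ.0 1)
  [1] (λ.λ.0 1) (λ.λ.λ.0 1)
  [2] λ.0 (λ.λ.λ.0 1)

Term B:
  start: (λ.λ.(λ.λ.λ.0) (λ.1)) (λ.λ.0 1)
  [1] λ.(λ.λ.λ.0) (λ.1)
  [2] λ.λ.λ.0

Answer: DIFFERENT — A ⇓ λ.0 (λ.λ.λ.0 1), B ⇓ λ.λ.λ.0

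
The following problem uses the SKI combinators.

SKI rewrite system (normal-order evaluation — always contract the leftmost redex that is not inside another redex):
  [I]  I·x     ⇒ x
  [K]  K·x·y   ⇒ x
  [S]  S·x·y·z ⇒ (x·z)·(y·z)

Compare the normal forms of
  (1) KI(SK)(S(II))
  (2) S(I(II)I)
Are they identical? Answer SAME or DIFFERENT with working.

Answer: SAME — A ⇓ SI, B ⇓ SI

Reduction:
Term A:
  start: KI(SK)(S(II))
  [1] I(S(II))
  [2] S(II)
  [3] SI

Term B:
  start: S(I(II)I)
  [1] S(III)
  [2] S(II)
  [3] SI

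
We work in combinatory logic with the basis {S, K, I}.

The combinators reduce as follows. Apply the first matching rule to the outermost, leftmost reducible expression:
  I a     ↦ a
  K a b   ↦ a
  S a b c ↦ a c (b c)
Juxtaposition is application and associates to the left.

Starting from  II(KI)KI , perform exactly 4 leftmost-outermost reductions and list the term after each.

  start: II(KI)KI
  step 1: I(KI)KI
  step 2: KIKI
  step 3: II
  step 4: I

Answer: after 4 steps: I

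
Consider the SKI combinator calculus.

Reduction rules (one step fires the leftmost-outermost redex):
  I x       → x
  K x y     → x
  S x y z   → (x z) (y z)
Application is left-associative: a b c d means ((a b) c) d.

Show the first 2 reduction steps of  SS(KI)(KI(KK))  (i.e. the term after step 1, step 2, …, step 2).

  start: SS(KI)(KI(KK))
  step 1: S(KI(KK))(KI(KI(KK)))
  step 2: SI(KI(KI(KK)))

Answer: after 2 steps: SI(KI(KI(KK)))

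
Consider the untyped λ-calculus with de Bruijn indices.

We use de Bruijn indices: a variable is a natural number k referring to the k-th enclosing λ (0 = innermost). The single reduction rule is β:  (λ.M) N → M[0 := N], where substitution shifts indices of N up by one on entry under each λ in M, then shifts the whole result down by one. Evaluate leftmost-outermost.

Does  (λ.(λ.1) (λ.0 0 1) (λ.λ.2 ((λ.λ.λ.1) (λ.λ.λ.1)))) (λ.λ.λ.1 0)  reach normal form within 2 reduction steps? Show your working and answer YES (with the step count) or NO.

Answer: NO — after 2 steps the term is (λ.λ.λ.1 0) (λ.λ.(λ.λ.λ.1 0) ((λ.λ.λ.1) (λ.λ.λ.1))), not yet normal

Reduction:
  start: (λ.(λ.1) (λ.0 0 1) (λ.λ.2 ((λ.λ.λ.1) (λ.λ.λ.1)))) (λ.λ.λ.1 0)
  step 1: (λ.λ.λ.λ.1 0) (λ.0 0 (λ.λ.λ.1 0)) (λ.λ.(λ.λ.λ.1 0) ((λ.λ.λ.1) (λ.λ.λ.1)))
  step 2: (λ.λ.λ.1 0) (λ.λ.(λ.λ.λ.1 0) ((λ.λ.λ.1) (λ.λ.λ.1)))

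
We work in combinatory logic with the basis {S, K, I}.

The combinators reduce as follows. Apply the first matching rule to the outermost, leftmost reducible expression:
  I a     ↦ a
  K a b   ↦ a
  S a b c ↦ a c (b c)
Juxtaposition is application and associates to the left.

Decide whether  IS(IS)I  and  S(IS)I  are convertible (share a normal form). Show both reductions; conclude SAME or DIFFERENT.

Answer: SAME — A ⇓ SSI, B ⇓ SSI

Working:
Term A:
  start: IS(IS)I
  [1] S(IS)I
  [2] SSI

Term B:
  start: S(IS)I
  [1] SSI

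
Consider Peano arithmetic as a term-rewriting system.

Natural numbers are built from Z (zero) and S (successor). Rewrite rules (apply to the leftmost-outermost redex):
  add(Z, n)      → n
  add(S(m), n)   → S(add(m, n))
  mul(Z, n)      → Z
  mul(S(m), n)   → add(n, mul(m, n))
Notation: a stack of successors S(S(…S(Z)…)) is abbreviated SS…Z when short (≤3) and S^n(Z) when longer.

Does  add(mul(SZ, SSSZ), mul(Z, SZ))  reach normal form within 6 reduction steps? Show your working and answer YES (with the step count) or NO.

Answer: NO — after 6 steps the term is S(S(add(S(add(Z, mul(Z, SSSZ))), mul(Z, SZ)))), not yet normal

Derivation:
  start: add(mul(SZ, SSSZ), mul(Z, SZ))
  →1  add(add(SSSZ, mul(Z, SSSZ)), mul(Z, SZ))
  →2  add(S(add(SSZ, mul(Z, SSSZ))), mul(Z, SZ))
  →3  S(add(add(SSZ, mul(Z, SSSZ)), mul(Z, SZ)))
  →4  S(add(S(add(SZ, mul(Z, SSSZ))), mul(Z, SZ)))
  →5  S(S(add(add(SZ, mul(Z, SSSZ)), mul(Z, SZ))))
  →6  S(S(add(S(add(Z, mul(Z, SSSZ))), mul(Z, SZ))))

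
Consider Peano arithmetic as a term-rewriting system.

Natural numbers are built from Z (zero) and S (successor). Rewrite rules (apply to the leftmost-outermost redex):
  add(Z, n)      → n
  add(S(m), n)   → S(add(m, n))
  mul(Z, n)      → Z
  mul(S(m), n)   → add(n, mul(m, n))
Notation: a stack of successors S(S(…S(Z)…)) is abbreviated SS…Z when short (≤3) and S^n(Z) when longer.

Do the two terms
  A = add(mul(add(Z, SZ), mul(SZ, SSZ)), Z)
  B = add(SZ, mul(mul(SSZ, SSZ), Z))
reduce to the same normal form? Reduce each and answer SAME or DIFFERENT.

Answer: DIFFERENT — A ⇓ SSZ, B ⇓ SZ

Reduction:
Term A:
  start: add(mul(add(Z, SZ), mul(SZ, SSZ)), Z)
  step 1: add(mul(SZ, mul(SZ, SSZ)), Z)
  step 2: add(add(mul(SZ, SSZ), mul(Z, mul(SZ, SSZ))), Z)
  step 3: add(add(add(SSZ, mul(Z, SSZ)), mul(Z, mul(SZ, SSZ))), Z)
  step 4: add(add(S(add(SZ, mul(Z, SSZ))), mul(Z, mul(SZ, SSZ))), Z)
  step 5: add(S(add(add(SZ, mul(Z, SSZ)), mul(Z, mul(SZ, SSZ)))), Z)
  step 6: S(add(add(add(SZ, mul(Z, SSZ)), mul(Z, mul(SZ, SSZ))), Z))
  step 7: S(add(add(S(add(Z, mul(Z, SSZ))), mul(Z, mul(SZ, SSZ))), Z))
  step 8: S(add(S(add(add(Z, mul(Z, SSZ)), mul(Z, mul(SZ, SSZ)))), Z))
  step 9: S(S(add(add(add(Z, mul(Z, SSZ)), mul(Z, mul(SZ, SSZ))), Z)))
  step 10: S(S(add(add(mul(Z, SSZ), mul(Z, mul(SZ, SSZ))), Z)))
  step 11: S(S(add(add(Z, mul(Z, mul(SZ, SSZ))), Z)))
  step 12: S(S(add(mul(Z, mul(SZ, SSZ)), Z)))
  step 13: S(S(add(Z, Z)))
  step 14: SSZ

Term B:
  start: add(SZ, mul(mul(SSZ, SSZ), Z))
  step 1: S(add(Z, mul(mul(SSZ, SSZ), Z)))
  step 2: S(mul(mul(SSZ, SSZ), Z))
  step 3: S(mul(add(SSZ, mul(SZ, SSZ)), Z))
  step 4: S(mul(S(add(SZ, mul(SZ, SSZ))), Z))
  step 5: S(add(Z, mul(add(SZ, mul(SZ, SSZ)), Z)))
  step 6: S(mul(add(SZ, mul(SZ, SSZ)), Z))
  step 7: S(mul(S(add(Z, mul(SZ, SSZ))), Z))
  step 8: S(add(Z, mul(add(Z, mul(SZ, SSZ)), Z)))
  step 9: S(mul(add(Z, mul(SZ, SSZ)), Z))
  step 10: S(mul(mul(SZ, SSZ), Z))
  step 11: S(mul(add(SSZ, mul(Z, SSZ)), Z))
  step 12: S(mul(S(add(SZ, mul(Z, SSZ))), Z))
  step 13: S(add(Z, mul(add(SZ, mul(Z, SSZ)), Z)))
  step 14: S(mul(add(SZ, mul(Z, SSZ)), Z))
  step 15: S(mul(S(add(Z, mul(Z, SSZ))), Z))
  step 16: S(add(Z, mul(add(Z, mul(Z, SSZ)), Z)))
  step 17: S(mul(add(Z, mul(Z, SSZ)), Z))
  step 18: S(mul(mul(Z, SSZ), Z))
  step 19: S(mul(Z, Z))
  step 20: SZ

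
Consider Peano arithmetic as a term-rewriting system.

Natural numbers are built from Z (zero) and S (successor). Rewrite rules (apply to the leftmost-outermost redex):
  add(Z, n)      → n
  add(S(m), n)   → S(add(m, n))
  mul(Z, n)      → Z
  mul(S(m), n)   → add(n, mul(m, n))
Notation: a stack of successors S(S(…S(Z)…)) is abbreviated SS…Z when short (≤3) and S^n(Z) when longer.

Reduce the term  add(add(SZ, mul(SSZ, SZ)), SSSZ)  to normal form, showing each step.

Answer: normal form = S^6(Z)  (in 13 steps)

Working:
  start: add(add(SZ, mul(SSZ, SZ)), SSSZ)
  step 1: add(S(add(Z, mul(SSZ, SZ))), SSSZ)
  step 2: S(add(add(Z, mul(SSZ, SZ)), SSSZ))
  step 3: S(add(mul(SSZ, SZ), SSSZ))
  step 4: S(add(add(SZ, mul(SZ, SZ)), SSSZ))
  step 5: S(add(S(add(Z, mul(SZ, SZ))), SSSZ))
  step 6: S(S(add(add(Z, mul(SZ, SZ)), SSSZ)))
  step 7: S(S(add(mul(SZ, SZ), SSSZ)))
  step 8: S(S(add(add(SZ, mul(Z, SZ)), SSSZ)))
  step 9: S(S(add(S(add(Z, mul(Z, SZ))), SSSZ)))
  step 10: S(S(S(add(add(Z, mul(Z, SZ)), SSSZ))))
  step 11: S(S(S(add(mul(Z, SZ), SSSZ))))
  step 12: S(S(S(add(Z, SSSZ))))
  step 13: S^6(Z)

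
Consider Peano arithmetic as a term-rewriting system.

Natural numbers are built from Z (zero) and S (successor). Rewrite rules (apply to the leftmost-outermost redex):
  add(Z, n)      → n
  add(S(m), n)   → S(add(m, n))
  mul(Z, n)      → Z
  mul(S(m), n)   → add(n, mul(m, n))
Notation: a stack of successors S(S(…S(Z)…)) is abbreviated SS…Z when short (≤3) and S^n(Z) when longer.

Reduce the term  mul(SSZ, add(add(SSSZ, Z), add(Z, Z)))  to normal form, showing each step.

Answer: normal form = S^6(Z)  (in 29 steps)

Derivation:
  start: mul(SSZ, add(add(SSSZ, Z), add(Z, Z)))
  →1  add(add(add(SSSZ, Z), add(Z, Z)), mul(SZ, add(add(SSSZ, Z), add(Z, Z))))
  →2  add(add(S(add(SSZ, Z)), add(Z, Z)), mul(SZ, add(add(SSSZ, Z), add(Z, Z))))
  →3  add(S(add(add(SSZ, Z), add(Z, Z))), mul(SZ, add(add(SSSZ, Z), add(Z, Z))))
  →4  S(add(add(add(SSZ, Z), add(Z, Z)), mul(SZ, add(add(SSSZ, Z), add(Z, Z)))))
  →5  S(add(add(S(add(SZ, Z)), add(Z, Z)), mul(SZ, add(add(SSSZ, Z), add(Z, Z)))))
  →6  S(add(S(add(add(SZ, Z), add(Z, Z))), mul(SZ, add(add(SSSZ, Z), add(Z, Z)))))
  →7  S(S(add(add(add(SZ, Z), add(Z, Z)), mul(SZ, add(add(SSSZ, Z), add(Z, Z))))))
  →8  S(S(add(add(S(add(Z, Z)), add(Z, Z)), mul(SZ, add(add(SSSZ, Z), add(Z, Z))))))
  →9  S(S(add(S(add(add(Z, Z), add(Z, Z))), mul(SZ, add(add(SSSZ, Z), add(Z, Z))))))
  →10  S(S(S(add(add(add(Z, Z), add(Z, Z)), mul(SZ, add(add(SSSZ, Z), add(Z, Z)))))))
  →11  S(S(S(add(add(Z, add(Z, Z)), mul(SZ, add(add(SSSZ, Z), add(Z, Z)))))))
  →12  S(S(S(add(add(Z, Z), mul(SZ, add(add(SSSZ, Z), add(Z, Z)))))))
  →13  S(S(S(add(Z, mul(SZ, add(add(SSSZ, Z), add(Z, Z)))))))
  →14  S(S(S(mul(SZ, add(add(SSSZ, Z), add(Z, Z))))))
  →15  S(S(S(add(add(add(SSSZ, Z), add(Z, Z)), mul(Z, add(add(SSSZ, Z), add(Z, Z)))))))
  →16  S(S(S(add(add(S(add(SSZ, Z)), add(Z, Z)), mul(Z, add(add(SSSZ, Z), add(Z, Z)))))))
  →17  S(S(S(add(S(add(add(SSZ, Z), add(Z, Z))), mul(Z, add(add(SSSZ, Z), add(Z, Z)))))))
  →18  S(S(S(S(add(add(add(SSZ, Z), add(Z, Z)), mul(Z, add(add(SSSZ, Z), add(Z, Z))))))))
  →19  S(S(S(S(add(add(S(add(SZ, Z)), add(Z, Z)), mul(Z, add(add(SSSZ, Z), add(Z, Z))))))))
  →20  S(S(S(S(add(S(add(add(SZ, Z), add(Z, Z))), mul(Z, add(add(SSSZ, Z), add(Z, Z))))))))
  →21  S(S(S(S(S(add(add(add(SZ, Z), add(Z, Z)), mul(Z, add(add(SSSZ, Z), add(Z, Z)))))))))
  →22  S(S(S(S(S(add(add(S(add(Z, Z)), add(Z, Z)), mul(Z, add(add(SSSZ, Z), add(Z, Z)))))))))
  →23  S(S(S(S(S(add(S(add(add(Z, Z), add(Z, Z))), mul(Z, add(add(SSSZ, Z), add(Z, Z)))))))))
  →24  S(S(S(S(S(S(add(add(add(Z, Z), add(Z, Z)), mul(Z, add(add(SSSZ, Z), add(Z, Z))))))))))
  →25  S(S(S(S(S(S(add(add(Z, add(Z, Z)), mul(Z, add(add(SSSZ, Z), add(Z, Z))))))))))
  →26  S(S(S(S(S(S(add(add(Z, Z), mul(Z, add(add(SSSZ, Z), add(Z, Z))))))))))
  →27  S(S(S(S(S(S(add(Z, mul(Z, add(add(SSSZ, Z), add(Z, Z))))))))))
  →28  S(S(S(S(S(S(mul(Z, add(add(SSSZ, Z), add(Z, Z)))))))))
  →29  S^6(Z)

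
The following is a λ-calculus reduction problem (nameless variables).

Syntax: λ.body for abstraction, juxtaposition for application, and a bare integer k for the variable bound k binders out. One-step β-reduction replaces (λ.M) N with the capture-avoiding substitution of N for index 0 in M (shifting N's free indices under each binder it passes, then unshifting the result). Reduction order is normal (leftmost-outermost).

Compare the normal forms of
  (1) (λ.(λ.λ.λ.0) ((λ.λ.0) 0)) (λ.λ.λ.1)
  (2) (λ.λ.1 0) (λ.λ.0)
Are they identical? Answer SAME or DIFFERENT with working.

Term A:
  start: (λ.(λ.λ.λ.0) ((λ.λ.0) 0)) (λ.λ.λ.1)
  →1  (λ.λ.λ.0) ((λ.λ.0) (λ.λ.λ.1))
  →2  λ.λ.0

Term B:
  start: (λ.λ.1 0) (λ.λ.0)
  →1  λ.(λ.λ.0) 0
  →2  λ.λ.0

Answer: SAME — A ⇓ λ.λ.0, B ⇓ λ.λ.0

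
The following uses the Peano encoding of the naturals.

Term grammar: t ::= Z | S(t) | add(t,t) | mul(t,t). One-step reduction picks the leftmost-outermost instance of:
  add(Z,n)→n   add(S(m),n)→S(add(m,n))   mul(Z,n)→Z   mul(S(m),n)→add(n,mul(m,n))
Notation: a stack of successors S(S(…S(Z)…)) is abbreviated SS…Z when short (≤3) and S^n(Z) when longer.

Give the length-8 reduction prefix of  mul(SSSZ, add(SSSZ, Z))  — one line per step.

Answer: after 8 steps: S(S(S(add(Z, mul(SSZ, add(SSSZ, Z))))))

Derivation:
  start: mul(SSSZ, add(SSSZ, Z))
  [1] add(add(SSSZ, Z), mul(SSZ, add(SSSZ, Z)))
  [2] add(S(add(SSZ, Z)), mul(SSZ, add(SSSZ, Z)))
  [3] S(add(add(SSZ, Z), mul(SSZ, add(SSSZ, Z))))
  [4] S(add(S(add(SZ, Z)), mul(SSZ, add(SSSZ, Z))))
  [5] S(S(add(add(SZ, Z), mul(SSZ, add(SSSZ, Z)))))
  [6] S(S(add(S(add(Z, Z)), mul(SSZ, add(SSSZ, Z)))))
  [7] S(S(S(add(add(Z, Z), mul(SSZ, add(SSSZ, Z))))))
  [8] S(S(S(add(Z, mul(SSZ, add(SSSZ, Z))))))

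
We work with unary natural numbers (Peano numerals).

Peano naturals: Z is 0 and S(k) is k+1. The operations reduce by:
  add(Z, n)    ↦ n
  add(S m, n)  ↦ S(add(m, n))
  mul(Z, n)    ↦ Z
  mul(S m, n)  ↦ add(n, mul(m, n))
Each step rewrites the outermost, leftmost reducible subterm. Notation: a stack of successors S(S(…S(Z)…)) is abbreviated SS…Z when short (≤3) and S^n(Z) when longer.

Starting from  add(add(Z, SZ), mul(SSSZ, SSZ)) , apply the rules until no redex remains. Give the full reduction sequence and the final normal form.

  start: add(add(Z, SZ), mul(SSSZ, SSZ))
  [1] add(SZ, mul(SSSZ, SSZ))
  [2] S(add(Z, mul(SSSZ, SSZ)))
  [3] S(mul(SSSZ, SSZ))
  [4] S(add(SSZ, mul(SSZ, SSZ)))
  [5] S(S(add(SZ, mul(SSZ, SSZ))))
  [6] S(S(S(add(Z, mul(SSZ, SSZ)))))
  [7] S(S(S(mul(SSZ, SSZ))))
  [8] S(S(S(add(SSZ, mul(SZ, SSZ)))))
  [9] S(S(S(S(add(SZ, mul(SZ, SSZ))))))
  [10] S(S(S(S(S(add(Z, mul(SZ, SSZ)))))))
  [11] S(S(S(S(S(mul(SZ, SSZ))))))
  [12] S(S(S(S(S(add(SSZ, mul(Z, SSZ)))))))
  [13] S(S(S(S(S(S(add(SZ, mul(Z, SSZ))))))))
  [14] S(S(S(S(S(S(S(add(Z, mul(Z, SSZ)))))))))
  [15] S(S(S(S(S(S(S(mul(Z, SSZ))))))))
  [16] S^7(Z)

Answer: normal form = S^7(Z)  (in 16 steps)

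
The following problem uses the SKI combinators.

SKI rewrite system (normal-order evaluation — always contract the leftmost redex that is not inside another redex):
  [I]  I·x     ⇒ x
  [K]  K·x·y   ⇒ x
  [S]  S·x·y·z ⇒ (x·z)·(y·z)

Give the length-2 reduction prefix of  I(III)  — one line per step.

  start: I(III)
  [1] III
  [2] II

Answer: after 2 steps: II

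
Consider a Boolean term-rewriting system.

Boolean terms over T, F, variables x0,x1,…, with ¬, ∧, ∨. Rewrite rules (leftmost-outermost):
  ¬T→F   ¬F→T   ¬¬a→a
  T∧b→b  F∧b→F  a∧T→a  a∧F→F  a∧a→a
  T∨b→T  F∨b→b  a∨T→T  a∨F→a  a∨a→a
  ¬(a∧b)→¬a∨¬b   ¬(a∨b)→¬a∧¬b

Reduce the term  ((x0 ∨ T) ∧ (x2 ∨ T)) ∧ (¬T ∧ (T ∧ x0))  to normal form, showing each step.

  start: ((x0 ∨ T) ∧ (x2 ∨ T)) ∧ (¬T ∧ (T ∧ x0))
  step 1: (T ∧ (x2 ∨ T)) ∧ (¬T ∧ (T ∧ x0))
  step 2: (x2 ∨ T) ∧ (¬T ∧ (T ∧ x0))
  step 3: T ∧ (¬T ∧ (T ∧ x0))
  step 4: ¬T ∧ (T ∧ x0)
  step 5: F ∧ (T ∧ x0)
  step 6: F

Answer: normal form = F  (in 6 steps)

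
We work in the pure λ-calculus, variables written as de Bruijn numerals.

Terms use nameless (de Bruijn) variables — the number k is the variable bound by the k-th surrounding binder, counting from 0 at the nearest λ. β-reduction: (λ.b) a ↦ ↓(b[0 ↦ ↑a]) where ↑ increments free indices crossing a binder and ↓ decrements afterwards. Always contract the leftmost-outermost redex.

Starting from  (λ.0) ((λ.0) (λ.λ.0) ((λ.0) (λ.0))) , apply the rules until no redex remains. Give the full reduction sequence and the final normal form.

Answer: normal form = λ.0  (in 3 steps)

Derivation:
  start: (λ.0) ((λ.0) (λ.λ.0) ((λ.0) (λ.0)))
  →1  (λ.0) (λ.λ.0) ((λ.0) (λ.0))
  →2  (λ.λ.0) ((λ.0) (λ.0))
  →3  λ.0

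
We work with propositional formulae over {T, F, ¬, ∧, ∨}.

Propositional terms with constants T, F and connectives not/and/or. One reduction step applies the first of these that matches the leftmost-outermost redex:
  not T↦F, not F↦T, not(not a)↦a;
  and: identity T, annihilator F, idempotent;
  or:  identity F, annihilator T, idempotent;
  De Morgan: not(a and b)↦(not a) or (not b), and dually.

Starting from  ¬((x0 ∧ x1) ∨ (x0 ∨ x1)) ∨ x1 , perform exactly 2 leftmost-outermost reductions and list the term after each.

  start: ¬((x0 ∧ x1) ∨ (x0 ∨ x1)) ∨ x1
  [1] (¬(x0 ∧ x1) ∧ ¬(x0 ∨ x1)) ∨ x1
  [2] ((¬x0 ∨ ¬x1) ∧ ¬(x0 ∨ x1)) ∨ x1

Answer: after 2 steps: ((¬x0 ∨ ¬x1) ∧ ¬(x0 ∨ x1)) ∨ x1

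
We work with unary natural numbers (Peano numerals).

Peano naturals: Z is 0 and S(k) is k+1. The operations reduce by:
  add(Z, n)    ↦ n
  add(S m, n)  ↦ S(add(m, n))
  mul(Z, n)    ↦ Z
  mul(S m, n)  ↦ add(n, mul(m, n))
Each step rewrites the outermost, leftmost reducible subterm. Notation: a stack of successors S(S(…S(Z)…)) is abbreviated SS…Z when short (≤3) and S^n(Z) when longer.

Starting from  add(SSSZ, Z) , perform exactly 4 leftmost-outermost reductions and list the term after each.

  start: add(SSSZ, Z)
  →1  S(add(SSZ, Z))
  →2  S(S(add(SZ, Z)))
  →3  S(S(S(add(Z, Z))))
  →4  SSSZ

Answer: after 4 steps: SSSZ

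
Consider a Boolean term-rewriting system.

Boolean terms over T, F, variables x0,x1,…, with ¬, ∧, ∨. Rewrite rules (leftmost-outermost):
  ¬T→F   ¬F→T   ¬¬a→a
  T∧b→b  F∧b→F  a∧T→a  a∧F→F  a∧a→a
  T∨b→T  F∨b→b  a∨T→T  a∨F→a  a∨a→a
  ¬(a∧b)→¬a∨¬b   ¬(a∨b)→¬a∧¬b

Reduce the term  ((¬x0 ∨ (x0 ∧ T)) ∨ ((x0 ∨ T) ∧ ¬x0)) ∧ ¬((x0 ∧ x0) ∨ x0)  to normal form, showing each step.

  start: ((¬x0 ∨ (x0 ∧ T)) ∨ ((x0 ∨ T) ∧ ¬x0)) ∧ ¬((x0 ∧ x0) ∨ x0)
  →1  ((¬x0 ∨ x0) ∨ ((x0 ∨ T) ∧ ¬x0)) ∧ ¬((x0 ∧ x0) ∨ x0)
  →2  ((¬x0 ∨ x0) ∨ (T ∧ ¬x0)) ∧ ¬((x0 ∧ x0) ∨ x0)
  →3  ((¬x0 ∨ x0) ∨ ¬x0) ∧ ¬((x0 ∧ x0) ∨ x0)
  →4  ((¬x0 ∨ x0) ∨ ¬x0) ∧ (¬(x0 ∧ x0) ∧ ¬x0)
  →5  ((¬x0 ∨ x0) ∨ ¬x0) ∧ ((¬x0 ∨ ¬x0) ∧ ¬x0)
  →6  ((¬x0 ∨ x0) ∨ ¬x0) ∧ (¬x0 ∧ ¬x0)
  →7  ((¬x0 ∨ x0) ∨ ¬x0) ∧ ¬x0

Answer: normal form = ((¬x0 ∨ x0) ∨ ¬x0) ∧ ¬x0  (in 7 steps)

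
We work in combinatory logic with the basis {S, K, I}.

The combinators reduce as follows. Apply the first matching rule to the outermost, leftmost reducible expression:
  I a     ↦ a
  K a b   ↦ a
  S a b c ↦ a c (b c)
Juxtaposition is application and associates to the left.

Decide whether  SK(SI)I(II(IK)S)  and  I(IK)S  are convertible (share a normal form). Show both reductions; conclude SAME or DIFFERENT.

Answer: SAME — A ⇓ KS, B ⇓ KS

Reduction:
Term A:
  start: SK(SI)I(II(IK)S)
  →1  KI(SII)(II(IK)S)
  →2  I(II(IK)S)
  →3  II(IK)S
  →4  I(IK)S
  →5  IKS
  →6  KS

Term B:
  start: I(IK)S
  →1  IKS
  →2  KS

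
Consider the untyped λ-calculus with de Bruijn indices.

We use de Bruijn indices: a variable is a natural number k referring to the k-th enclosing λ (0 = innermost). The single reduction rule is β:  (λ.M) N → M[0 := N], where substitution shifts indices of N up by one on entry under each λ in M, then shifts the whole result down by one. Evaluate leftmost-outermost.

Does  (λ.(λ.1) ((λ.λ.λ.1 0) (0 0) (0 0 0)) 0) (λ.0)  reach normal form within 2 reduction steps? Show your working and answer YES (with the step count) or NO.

  start: (λ.(λ.1) ((λ.λ.λ.1 0) (0 0) (0 0 0)) 0) (λ.0)
  step 1: (λ.λ.0) ((λ.λ.λ.1 0) ((λ.0) (λ.0)) ((λ.0) (λ.0) (λ.0))) (λ.0)
  step 2: (λ.0) (λ.0)

Answer: NO — after 2 steps the term is (λ.0) (λ.0), not yet normal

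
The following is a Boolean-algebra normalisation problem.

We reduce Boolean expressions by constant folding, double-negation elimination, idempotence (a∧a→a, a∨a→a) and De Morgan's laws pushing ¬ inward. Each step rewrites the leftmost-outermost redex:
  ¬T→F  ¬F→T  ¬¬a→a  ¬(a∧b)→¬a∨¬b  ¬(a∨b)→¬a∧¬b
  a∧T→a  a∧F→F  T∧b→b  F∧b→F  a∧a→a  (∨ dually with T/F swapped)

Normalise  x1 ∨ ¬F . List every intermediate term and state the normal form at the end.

  start: x1 ∨ ¬F
  →1  x1 ∨ T
  →2  T

Answer: normal form = T  (in 2 steps)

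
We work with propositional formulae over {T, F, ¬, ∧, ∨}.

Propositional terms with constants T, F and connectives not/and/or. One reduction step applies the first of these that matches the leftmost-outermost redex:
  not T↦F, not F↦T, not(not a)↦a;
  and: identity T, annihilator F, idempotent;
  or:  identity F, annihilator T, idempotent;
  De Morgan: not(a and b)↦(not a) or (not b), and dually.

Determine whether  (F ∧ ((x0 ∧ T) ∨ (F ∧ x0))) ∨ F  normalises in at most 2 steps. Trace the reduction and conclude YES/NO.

Answer: YES — reaches normal form F in 2 ≤ 2 steps

Working:
  start: (F ∧ ((x0 ∧ T) ∨ (F ∧ x0))) ∨ F
  →1  F ∧ ((x0 ∧ T) ∨ (F ∧ x0))
  →2  F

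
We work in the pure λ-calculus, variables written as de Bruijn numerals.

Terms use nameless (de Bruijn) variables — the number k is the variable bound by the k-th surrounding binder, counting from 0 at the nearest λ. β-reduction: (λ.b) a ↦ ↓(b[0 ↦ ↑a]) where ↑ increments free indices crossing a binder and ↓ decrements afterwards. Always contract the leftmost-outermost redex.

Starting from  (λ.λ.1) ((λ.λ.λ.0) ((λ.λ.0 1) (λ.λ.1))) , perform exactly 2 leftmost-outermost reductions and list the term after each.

Answer: after 2 steps: λ.λ.λ.0

Working:
  start: (λ.λ.1) ((λ.λ.λ.0) ((λ.λ.0 1) (λ.λ.1)))
  [1] λ.(λ.λ.λ.0) ((λ.λ.0 1) (λ.λ.1))
  [2] λ.λ.λ.0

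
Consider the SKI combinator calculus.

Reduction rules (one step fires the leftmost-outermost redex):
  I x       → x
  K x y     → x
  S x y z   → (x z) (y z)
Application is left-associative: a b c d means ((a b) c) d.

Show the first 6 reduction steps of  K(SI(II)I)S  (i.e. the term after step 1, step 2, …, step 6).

  start: K(SI(II)I)S
  →1  SI(II)I
  →2  II(III)
  →3  I(III)
  →4  III
  →5  II
  →6  I

Answer: after 6 steps: I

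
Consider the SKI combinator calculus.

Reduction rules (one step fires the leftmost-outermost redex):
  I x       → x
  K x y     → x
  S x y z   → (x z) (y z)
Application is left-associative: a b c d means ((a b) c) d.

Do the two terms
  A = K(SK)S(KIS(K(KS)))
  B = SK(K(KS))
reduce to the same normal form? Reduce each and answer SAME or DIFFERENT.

Answer: SAME — A ⇓ SK(K(KS)), B ⇓ SK(K(KS))

Reduction:
Term A:
  start: K(SK)S(KIS(K(KS)))
  →1  SK(KIS(K(KS)))
  →2  SK(I(K(KS)))
  →3  SK(K(KS))

Term B:
  start: SK(K(KS))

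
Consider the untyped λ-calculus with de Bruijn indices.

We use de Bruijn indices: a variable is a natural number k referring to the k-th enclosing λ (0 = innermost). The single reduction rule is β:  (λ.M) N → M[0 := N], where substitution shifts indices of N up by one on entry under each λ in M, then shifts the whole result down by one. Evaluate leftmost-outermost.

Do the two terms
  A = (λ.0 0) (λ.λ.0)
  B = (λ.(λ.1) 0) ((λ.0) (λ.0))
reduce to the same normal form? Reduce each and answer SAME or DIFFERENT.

Term A:
  start: (λ.0 0) (λ.λ.0)
  →1  (λ.λ.0) (λ.λ.0)
  →2  λ.0

Term B:
  start: (λ.(λ.1) 0) ((λ.0) (λ.0))
  →1  (λ.(λ.0) (λ.0)) ((λ.0) (λ.0))
  →2  (λ.0) (λ.0)
  →3  λ.0

Answer: SAME — A ⇓ λ.0, B ⇓ λ.0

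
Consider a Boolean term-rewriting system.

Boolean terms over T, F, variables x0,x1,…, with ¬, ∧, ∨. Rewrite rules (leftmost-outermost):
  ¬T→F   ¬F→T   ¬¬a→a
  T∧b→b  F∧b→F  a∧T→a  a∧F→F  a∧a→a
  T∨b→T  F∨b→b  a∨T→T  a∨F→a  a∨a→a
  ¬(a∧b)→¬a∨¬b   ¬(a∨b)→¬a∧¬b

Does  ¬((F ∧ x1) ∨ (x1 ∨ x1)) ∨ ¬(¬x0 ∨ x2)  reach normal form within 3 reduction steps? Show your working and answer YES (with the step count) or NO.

Answer: NO — after 3 steps the term is ((T ∨ ¬x1) ∧ ¬(x1 ∨ x1)) ∨ ¬(¬x0 ∨ x2), not yet normal

Working:
  start: ¬((F ∧ x1) ∨ (x1 ∨ x1)) ∨ ¬(¬x0 ∨ x2)
  [1] (¬(F ∧ x1) ∧ ¬(x1 ∨ x1)) ∨ ¬(¬x0 ∨ x2)
  [2] ((¬F ∨ ¬x1) ∧ ¬(x1 ∨ x1)) ∨ ¬(¬x0 ∨ x2)
  [3] ((T ∨ ¬x1) ∧ ¬(x1 ∨ x1)) ∨ ¬(¬x0 ∨ x2)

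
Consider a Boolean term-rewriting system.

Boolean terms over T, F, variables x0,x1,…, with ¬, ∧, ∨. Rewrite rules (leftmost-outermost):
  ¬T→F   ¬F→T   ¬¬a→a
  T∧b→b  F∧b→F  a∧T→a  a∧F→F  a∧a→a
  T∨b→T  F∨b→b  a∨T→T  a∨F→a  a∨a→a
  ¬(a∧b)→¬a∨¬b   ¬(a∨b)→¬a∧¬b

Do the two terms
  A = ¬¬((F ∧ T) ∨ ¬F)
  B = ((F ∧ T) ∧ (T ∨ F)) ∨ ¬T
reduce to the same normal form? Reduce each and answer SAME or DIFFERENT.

Answer: DIFFERENT — A ⇓ T, B ⇓ F

Reduction:
Term A:
  start: ¬¬((F ∧ T) ∨ ¬F)
  step 1: (F ∧ T) ∨ ¬F
  step 2: F ∨ ¬F
  step 3: ¬F
  step 4: T

Term B:
  start: ((F ∧ T) ∧ (T ∨ F)) ∨ ¬T
  step 1: (F ∧ (T ∨ F)) ∨ ¬T
  step 2: F ∨ ¬T
  step 3: ¬T
  step 4: F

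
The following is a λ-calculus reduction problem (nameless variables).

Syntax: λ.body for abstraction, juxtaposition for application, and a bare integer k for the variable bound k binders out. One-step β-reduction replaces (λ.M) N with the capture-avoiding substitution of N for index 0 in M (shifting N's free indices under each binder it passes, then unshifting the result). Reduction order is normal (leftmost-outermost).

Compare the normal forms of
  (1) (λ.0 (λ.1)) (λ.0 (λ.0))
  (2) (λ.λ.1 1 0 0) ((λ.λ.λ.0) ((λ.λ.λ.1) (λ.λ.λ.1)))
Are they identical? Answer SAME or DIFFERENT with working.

Term A:
  start: (λ.0 (λ.1)) (λ.0 (λ.0))
  [1] (λ.0 (λ.0)) (λ.λ.0 (λ.0))
  [2] (λ.λ.0 (λ.0)) (λ.0)
  [3] λ.0 (λ.0)

Term B:
  start: (λ.λ.1 1 0 0) ((λ.λ.λ.0) ((λ.λ.λ.1) (λ.λ.λ.1)))
  [1] λ.(λ.λ.λ.0) ((λ.λ.λ.1) (λ.λ.λ.1)) ((λ.λ.λ.0) ((λ.λ.λ.1) (λ.λ.λ.1))) 0 0
  [2] λ.(λ.λ.0) ((λ.λ.λ.0) ((λ.λ.λ.1) (λ.λ.λ.1))) 0 0
  [3] λ.(λ.0) 0 0
  [4] λ.0 0

Answer: DIFFERENT — A ⇓ λ.0 (λ.0), B ⇓ λ.0 0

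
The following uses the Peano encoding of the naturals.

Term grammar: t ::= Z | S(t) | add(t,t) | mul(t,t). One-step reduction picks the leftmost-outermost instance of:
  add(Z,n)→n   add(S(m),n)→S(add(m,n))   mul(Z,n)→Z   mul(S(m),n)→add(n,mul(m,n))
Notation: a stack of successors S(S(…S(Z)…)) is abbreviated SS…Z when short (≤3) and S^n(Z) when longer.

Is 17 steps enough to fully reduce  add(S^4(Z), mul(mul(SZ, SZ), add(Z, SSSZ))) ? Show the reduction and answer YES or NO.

Answer: YES — reaches normal form S^7(Z) in 16 ≤ 17 steps

Reduction:
  start: add(S^4(Z), mul(mul(SZ, SZ), add(Z, SSSZ)))
  →1  S(add(SSSZ, mul(mul(SZ, SZ), add(Z, SSSZ))))
  →2  S(S(add(SSZ, mul(mul(SZ, SZ), add(Z, SSSZ)))))
  →3  S(S(S(add(SZ, mul(mul(SZ, SZ), add(Z, SSSZ))))))
  →4  S(S(S(S(add(Z, mul(mul(SZ, SZ), add(Z, SSSZ)))))))
  →5  S(S(S(S(mul(mul(SZ, SZ), add(Z, SSSZ))))))
  →6  S(S(S(S(mul(add(SZ, mul(Z, SZ)), add(Z, SSSZ))))))
  →7  S(S(S(S(mul(S(add(Z, mul(Z, SZ))), add(Z, SSSZ))))))
  →8  S(S(S(S(add(add(Z, SSSZ), mul(add(Z, mul(Z, SZ)), add(Z, SSSZ)))))))
  →9  S(S(S(S(add(SSSZ, mul(add(Z, mul(Z, SZ)), add(Z, SSSZ)))))))
  →10  S(S(S(S(S(add(SSZ, mul(add(Z, mul(Z, SZ)), add(Z, SSSZ))))))))
  →11  S(S(S(S(S(S(add(SZ, mul(add(Z, mul(Z, SZ)), add(Z, SSSZ)))))))))
  →12  S(S(S(S(S(S(S(add(Z, mul(add(Z, mul(Z, SZ)), add(Z, SSSZ))))))))))
  →13  S(S(S(S(S(S(S(mul(add(Z, mul(Z, SZ)), add(Z, SSSZ)))))))))
  →14  S(S(S(S(S(S(S(mul(mul(Z, SZ), add(Z, SSSZ)))))))))
  →15  S(S(S(S(S(S(S(mul(Z, add(Z, SSSZ)))))))))
  →16  S^7(Z)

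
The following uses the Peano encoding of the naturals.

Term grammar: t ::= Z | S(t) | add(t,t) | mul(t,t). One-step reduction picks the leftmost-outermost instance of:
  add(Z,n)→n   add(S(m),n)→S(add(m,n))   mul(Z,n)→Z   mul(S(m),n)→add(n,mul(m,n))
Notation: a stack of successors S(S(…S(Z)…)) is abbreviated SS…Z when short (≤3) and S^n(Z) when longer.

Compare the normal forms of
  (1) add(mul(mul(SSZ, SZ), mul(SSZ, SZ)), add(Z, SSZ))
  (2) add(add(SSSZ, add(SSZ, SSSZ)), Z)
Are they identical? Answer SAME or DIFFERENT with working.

Term A:
  start: add(mul(mul(SSZ, SZ), mul(SSZ, SZ)), add(Z, SSZ))
  step 1: add(mul(add(SZ, mul(SZ, SZ)), mul(SSZ, SZ)), add(Z, SSZ))
  step 2: add(mul(S(add(Z, mul(SZ, SZ))), mul(SSZ, SZ)), add(Z, SSZ))
  step 3: add(add(mul(SSZ, SZ), mul(add(Z, mul(SZ, SZ)), mul(SSZ, SZ))), add(Z, SSZ))
  step 4: add(add(add(SZ, mul(SZ, SZ)), mul(add(Z, mul(SZ, SZ)), mul(SSZ, SZ))), add(Z, SSZ))
  step 5: add(add(S(add(Z, mul(SZ, SZ))), mul(add(Z, mul(SZ, SZ)), mul(SSZ, SZ))), add(Z, SSZ))
  step 6: add(S(add(add(Z, mul(SZ, SZ)), mul(add(Z, mul(SZ, SZ)), mul(SSZ, SZ)))), add(Z, SSZ))
  step 7: S(add(add(add(Z, mul(SZ, SZ)), mul(add(Z, mul(SZ, SZ)), mul(SSZ, SZ))), add(Z, SSZ)))
  step 8: S(add(add(mul(SZ, SZ), mul(add(Z, mul(SZ, SZ)), mul(SSZ, SZ))), add(Z, SSZ)))
  step 9: S(add(add(add(SZ, mul(Z, SZ)), mul(add(Z, mul(SZ, SZ)), mul(SSZ, SZ))), add(Z, SSZ)))
  step 10: S(add(add(S(add(Z, mul(Z, SZ))), mul(add(Z, mul(SZ, SZ)), mul(SSZ, SZ))), add(Z, SSZ)))
  step 11: S(add(S(add(add(Z, mul(Z, SZ)), mul(add(Z, mul(SZ, SZ)), mul(SSZ, SZ)))), add(Z, SSZ)))
  step 12: S(S(add(add(add(Z, mul(Z, SZ)), mul(add(Z, mul(SZ, SZ)), mul(SSZ, SZ))), add(Z, SSZ))))
  step 13: S(S(add(add(mul(Z, SZ), mul(add(Z, mul(SZ, SZ)), mul(SSZ, SZ))), add(Z, SSZ))))
  step 14: S(S(add(add(Z, mul(add(Z, mul(SZ, SZ)), mul(SSZ, SZ))), add(Z, SSZ))))
  step 15: S(S(add(mul(add(Z, mul(SZ, SZ)), mul(SSZ, SZ)), add(Z, SSZ))))
  step 16: S(S(add(mul(mul(SZ, SZ), mul(SSZ, SZ)), add(Z, SSZ))))
  step 17: S(S(add(mul(add(SZ, mul(Z, SZ)), mul(SSZ, SZ)), add(Z, SSZ))))
  step 18: S(S(add(mul(S(add(Z, mul(Z, SZ))), mul(SSZ, SZ)), add(Z, SSZ))))
  step 19: S(S(add(add(mul(SSZ, SZ), mul(add(Z, mul(Z, SZ)), mul(SSZ, SZ))), add(Z, SSZ))))
  step 20: S(S(add(add(add(SZ, mul(SZ, SZ)), mul(add(Z, mul(Z, SZ)), mul(SSZ, SZ))), add(Z, SSZ))))
  step 21: S(S(add(add(S(add(Z, mul(SZ, SZ))), mul(add(Z, mul(Z, SZ)), mul(SSZ, SZ))), add(Z, SSZ))))
  step 22: S(S(add(S(add(add(Z, mul(SZ, SZ)), mul(add(Z, mul(Z, SZ)), mul(SSZ, SZ)))), add(Z, SSZ))))
  step 23: S(S(S(add(add(add(Z, mul(SZ, SZ)), mul(add(Z, mul(Z, SZ)), mul(SSZ, SZ))), add(Z, SSZ)))))
  step 24: S(S(S(add(add(mul(SZ, SZ), mul(add(Z, mul(Z, SZ)), mul(SSZ, SZ))), add(Z, SSZ)))))
  step 25: S(S(S(add(add(add(SZ, mul(Z, SZ)), mul(add(Z, mul(Z, SZ)), mul(SSZ, SZ))), add(Z, SSZ)))))
  step 26: S(S(S(add(add(S(add(Z, mul(Z, SZ))), mul(add(Z, mul(Z, SZ)), mul(SSZ, SZ))), add(Z, SSZ)))))
  step 27: S(S(S(add(S(add(add(Z, mul(Z, SZ)), mul(add(Z, mul(Z, SZ)), mul(SSZ, SZ)))), add(Z, SSZ)))))
  step 28: S(S(S(S(add(add(add(Z, mul(Z, SZ)), mul(add(Z, mul(Z, SZ)), mul(SSZ, SZ))), add(Z, SSZ))))))
  step 29: S(S(S(S(add(add(mul(Z, SZ), mul(add(Z, mul(Z, SZ)), mul(SSZ, SZ))), add(Z, SSZ))))))
  step 30: S(S(S(S(add(add(Z, mul(add(Z, mul(Z, SZ)), mul(SSZ, SZ))), add(Z, SSZ))))))
  step 31: S(S(S(S(add(mul(add(Z, mul(Z, SZ)), mul(SSZ, SZ)), add(Z, SSZ))))))
  step 32: S(S(S(S(add(mul(mul(Z, SZ), mul(SSZ, SZ)), add(Z, SSZ))))))
  step 33: S(S(S(S(add(mul(Z, mul(SSZ, SZ)), add(Z, SSZ))))))
  step 34: S(S(S(S(add(Z, add(Z, SSZ))))))
  step 35: S(S(S(S(add(Z, SSZ)))))
  step 36: S^6(Z)

Term B:
  start: add(add(SSSZ, add(SSZ, SSSZ)), Z)
  step 1: add(S(add(SSZ, add(SSZ, SSSZ))), Z)
  step 2: S(add(add(SSZ, add(SSZ, SSSZ)), Z))
  step 3: S(add(S(add(SZ, add(SSZ, SSSZ))), Z))
  step 4: S(S(add(add(SZ, add(SSZ, SSSZ)), Z)))
  step 5: S(S(add(S(add(Z, add(SSZ, SSSZ))), Z)))
  step 6: S(S(S(add(add(Z, add(SSZ, SSSZ)), Z))))
  step 7: S(S(S(add(add(SSZ, SSSZ), Z))))
  step 8: S(S(S(add(S(add(SZ, SSSZ)), Z))))
  step 9: S(S(S(S(add(add(SZ, SSSZ), Z)))))
  step 10: S(S(S(S(add(S(add(Z, SSSZ)), Z)))))
  step 11: S(S(S(S(S(add(add(Z, SSSZ), Z))))))
  step 12: S(S(S(S(S(add(SSSZ, Z))))))
  step 13: S(S(S(S(S(S(add(SSZ, Z)))))))
  step 14: S(S(S(S(S(S(S(add(SZ, Z))))))))
  step 15: S(S(S(S(S(S(S(S(add(Z, Z)))))))))
  step 16: S^8(Z)

Answer: DIFFERENT — A ⇓ S^6(Z), B ⇓ S^8(Z)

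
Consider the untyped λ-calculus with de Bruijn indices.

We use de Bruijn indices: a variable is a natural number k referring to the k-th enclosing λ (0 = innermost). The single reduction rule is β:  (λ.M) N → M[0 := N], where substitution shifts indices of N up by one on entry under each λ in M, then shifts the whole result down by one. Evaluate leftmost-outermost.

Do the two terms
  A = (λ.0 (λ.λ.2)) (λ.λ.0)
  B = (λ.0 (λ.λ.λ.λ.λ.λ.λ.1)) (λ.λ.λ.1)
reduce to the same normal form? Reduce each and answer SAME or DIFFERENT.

Term A:
  start: (λ.0 (λ.λ.2)) (λ.λ.0)
  step 1: (λ.λ.0) (λ.λ.λ.λ.0)
  step 2: λ.0

Term B:
  start: (λ.0 (λ.λ.λ.λ.λ.λ.λ.1)) (λ.λ.λ.1)
  step 1: (λ.λ.λ.1) (λ.λ.λ.λ.λ.λ.λ.1)
  step 2: λ.λ.1

Answer: DIFFERENT — A ⇓ λ.0, B ⇓ λ.λ.1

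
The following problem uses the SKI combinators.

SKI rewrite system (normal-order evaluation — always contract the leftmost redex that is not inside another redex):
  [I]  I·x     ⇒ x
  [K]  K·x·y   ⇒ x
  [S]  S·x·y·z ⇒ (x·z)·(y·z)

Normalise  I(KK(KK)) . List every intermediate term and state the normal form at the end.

Answer: normal form = K  (in 2 steps)

Reduction:
  start: I(KK(KK))
  [1] KK(KK)
  [2] K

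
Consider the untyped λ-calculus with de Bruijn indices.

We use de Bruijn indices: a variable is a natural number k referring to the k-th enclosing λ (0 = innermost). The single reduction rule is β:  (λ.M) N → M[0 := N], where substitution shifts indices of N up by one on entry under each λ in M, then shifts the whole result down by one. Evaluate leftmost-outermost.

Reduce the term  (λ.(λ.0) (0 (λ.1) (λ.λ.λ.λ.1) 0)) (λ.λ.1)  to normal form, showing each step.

Answer: normal form = λ.λ.1  (in 5 steps)

Working:
  start: (λ.(λ.0) (0 (λ.1) (λ.λ.λ.λ.1) 0)) (λ.λ.1)
  [1] (λ.0) ((λ.λ.1) (λ.λ.λ.1) (λ.λ.λ.λ.1) (λ.λ.1))
  [2] (λ.λ.1) (λ.λ.λ.1) (λ.λ.λ.λ.1) (λ.λ.1)
  [3] (λ.λ.λ.λ.1) (λ.λ.λ.λ.1) (λ.λ.1)
  [4] (λ.λ.λ.1) (λ.λ.1)
  [5] λ.λ.1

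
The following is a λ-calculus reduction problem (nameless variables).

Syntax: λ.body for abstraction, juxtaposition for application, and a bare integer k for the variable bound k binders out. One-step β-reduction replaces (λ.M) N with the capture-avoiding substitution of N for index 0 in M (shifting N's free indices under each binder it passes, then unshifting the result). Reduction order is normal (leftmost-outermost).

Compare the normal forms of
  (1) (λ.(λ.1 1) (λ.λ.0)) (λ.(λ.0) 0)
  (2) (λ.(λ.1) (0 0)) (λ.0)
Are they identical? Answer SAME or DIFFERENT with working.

Term A:
  start: (λ.(λ.1 1) (λ.λ.0)) (λ.(λ.0) 0)
  step 1: (λ.(λ.(λ.0) 0) (λ.(λ.0) 0)) (λ.λ.0)
  step 2: (λ.(λ.0) 0) (λ.(λ.0) 0)
  step 3: (λ.0) (λ.(λ.0) 0)
  step 4: λ.(λ.0) 0
  step 5: λ.0

Term B:
  start: (λ.(λ.1) (0 0)) (λ.0)
  step 1: (λ.λ.0) ((λ.0) (λ.0))
  step 2: λ.0

Answer: SAME — A ⇓ λ.0, B ⇓ λ.0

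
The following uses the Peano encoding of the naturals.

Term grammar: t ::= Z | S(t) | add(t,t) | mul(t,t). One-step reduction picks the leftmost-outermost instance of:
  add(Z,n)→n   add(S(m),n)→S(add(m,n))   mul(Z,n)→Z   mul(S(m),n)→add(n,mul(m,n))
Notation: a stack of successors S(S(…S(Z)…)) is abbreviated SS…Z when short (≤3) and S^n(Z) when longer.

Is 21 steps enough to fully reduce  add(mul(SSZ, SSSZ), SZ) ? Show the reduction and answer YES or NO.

Answer: YES — reaches normal form S^7(Z) in 18 ≤ 21 steps

Working:
  start: add(mul(SSZ, SSSZ), SZ)
  →1  add(add(SSSZ, mul(SZ, SSSZ)), SZ)
  →2  add(S(add(SSZ, mul(SZ, SSSZ))), SZ)
  →3  S(add(add(SSZ, mul(SZ, SSSZ)), SZ))
  →4  S(add(S(add(SZ, mul(SZ, SSSZ))), SZ))
  →5  S(S(add(add(SZ, mul(SZ, SSSZ)), SZ)))
  →6  S(S(add(S(add(Z, mul(SZ, SSSZ))), SZ)))
  →7  S(S(S(add(add(Z, mul(SZ, SSSZ)), SZ))))
  →8  S(S(S(add(mul(SZ, SSSZ), SZ))))
  →9  S(S(S(add(add(SSSZ, mul(Z, SSSZ)), SZ))))
  →10  S(S(S(add(S(add(SSZ, mul(Z, SSSZ))), SZ))))
  →11  S(S(S(S(add(add(SSZ, mul(Z, SSSZ)), SZ)))))
  →12  S(S(S(S(add(S(add(SZ, mul(Z, SSSZ))), SZ)))))
  →13  S(S(S(S(S(add(add(SZ, mul(Z, SSSZ)), SZ))))))
  →14  S(S(S(S(S(add(S(add(Z, mul(Z, SSSZ))), SZ))))))
  →15  S(S(S(S(S(S(add(add(Z, mul(Z, SSSZ)), SZ)))))))
  →16  S(S(S(S(S(S(add(mul(Z, SSSZ), SZ)))))))
  →17  S(S(S(S(S(S(add(Z, SZ)))))))
  →18  S^7(Z)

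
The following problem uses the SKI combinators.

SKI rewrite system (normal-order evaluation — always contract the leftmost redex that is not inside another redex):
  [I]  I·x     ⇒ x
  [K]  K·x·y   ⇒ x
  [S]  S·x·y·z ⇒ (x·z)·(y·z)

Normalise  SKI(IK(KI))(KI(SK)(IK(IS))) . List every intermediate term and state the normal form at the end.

Answer: normal form = KI  (in 4 steps)

Working:
  start: SKI(IK(KI))(KI(SK)(IK(IS)))
  step 1: K(IK(KI))(I(IK(KI)))(KI(SK)(IK(IS)))
  step 2: IK(KI)(KI(SK)(IK(IS)))
  step 3: K(KI)(KI(SK)(IK(IS)))
  step 4: KI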